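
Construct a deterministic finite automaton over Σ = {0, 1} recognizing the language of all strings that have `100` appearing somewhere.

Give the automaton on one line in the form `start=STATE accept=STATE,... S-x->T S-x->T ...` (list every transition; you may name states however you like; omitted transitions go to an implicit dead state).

States s0..s2 record the length of the longest prefix of `100` that matches the current input suffix. Reaching s3 means `100` has been seen, and we stay there forever. Accept from s3.
A 4-state machine:
        0   1  
>  s0   s0  s1 
   s1   s2  s1 
   s2   s3  s1 
 * s3   s3  s3 
(> = start, * = accepting)

start=s0 accept=s3 s0-0->s0 s0-1->s1 s1-0->s2 s1-1->s1 s2-0->s3 s2-1->s1 s3-0->s3 s3-1->s3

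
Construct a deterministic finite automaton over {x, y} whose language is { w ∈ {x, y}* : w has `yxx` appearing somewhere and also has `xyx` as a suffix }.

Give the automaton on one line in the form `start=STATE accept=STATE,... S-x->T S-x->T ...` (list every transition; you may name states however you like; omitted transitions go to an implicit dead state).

Build one automaton per condition and run them in lockstep. One (4 states) tracks whether and how much of `yxx` has been seen; the other (4 states) tracks how much of the suffix `xyx` has currently been matched. Each combined state is a pair, one component from each; accept when both components accept.
10 states suffice.
        x   y  
>  q0   q1  q2 
   q1   q1  q3 
   q2   q4  q2 
   q3   q5  q2 
   q4   q6  q3 
   q5   q6  q3 
   q6   q6  q7 
   q7   q8  q9 
 * q8   q6  q7 
   q9   q6  q9 
(> = start, * = accepting)

start=q0 accept=q8 q0-x->q1 q0-y->q2 q1-x->q1 q1-y->q3 q2-x->q4 q2-y->q2 q3-x->q5 q3-y->q2 q4-x->q6 q4-y->q3 q5-x->q6 q5-y->q3 q6-x->q6 q6-y->q7 q7-x->q8 q7-y->q9 q8-x->q6 q8-y->q7 q9-x->q6 q9-y->q9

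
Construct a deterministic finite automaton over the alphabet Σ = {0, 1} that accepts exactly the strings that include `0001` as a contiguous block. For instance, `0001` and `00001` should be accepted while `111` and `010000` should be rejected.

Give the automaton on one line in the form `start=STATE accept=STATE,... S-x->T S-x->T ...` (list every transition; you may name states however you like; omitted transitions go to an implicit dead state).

States S0..S3 record the length of the longest prefix of `0001` that matches the current input suffix. Reaching S4 means `0001` has been seen, and we stay there forever. Accept from S4.
        0   1  
>  S0   S1  S0 
   S1   S2  S0 
   S2   S3  S0 
   S3   S3  S4 
 * S4   S4  S4 
(> = start, * = accepting)

start=S0 accept=S4 S0-0->S1 S0-1->S0 S1-0->S2 S1-1->S0 S2-0->S3 S2-1->S0 S3-0->S3 S3-1->S4 S4-0->S4 S4-1->S4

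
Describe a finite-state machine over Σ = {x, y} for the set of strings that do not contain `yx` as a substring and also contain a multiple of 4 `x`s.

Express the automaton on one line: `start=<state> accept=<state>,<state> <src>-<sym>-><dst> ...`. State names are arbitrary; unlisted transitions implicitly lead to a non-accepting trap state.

start=S0 accept=S0,S2 S0-x->S1 S0-y->S2 S1-x->S3 S1-y->S4 S2-x->S5 S2-y->S2 S3-x->S6 S3-y->S7 S4-x->S8 S4-y->S4 S5-x->S8 S5-y->S5 S6-x->S0 S6-y->S9 S7-x->S10 S7-y->S7 S8-x->S10 S8-y->S8 S9-x->S11 S9-y->S9 S10-x->S11 S10-y->S10 S11-x->S5 S11-y->S11

Run two small machines in parallel and take their product. The first has 3 states tracking partial matches of the forbidden pattern `yx`; the second has 4 states tracking the count of `x`s modulo 4. A product state is a pair (one from each), accepting exactly when both do.
With 12 states:
          x    y  
>* S0     S1   S2 
   S1     S3   S4 
 * S2     S5   S2 
   S3     S6   S7 
   S4     S8   S4 
   S5     S8   S5 
   S6     S0   S9 
   S7    S10   S7 
   S8    S10   S8 
   S9    S11   S9 
   S10   S11  S10 
   S11    S5  S11 
(> = start, * = accepting)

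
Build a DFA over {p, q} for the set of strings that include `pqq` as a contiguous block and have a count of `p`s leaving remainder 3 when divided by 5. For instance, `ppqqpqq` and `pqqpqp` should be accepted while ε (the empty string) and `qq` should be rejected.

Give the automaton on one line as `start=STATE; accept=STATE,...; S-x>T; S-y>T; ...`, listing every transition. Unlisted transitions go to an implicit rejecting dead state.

start=S0; accept=S12; S0-p>S1; S0-q>S0; S1-p>S2; S1-q>S3; S2-p>S4; S2-q>S5; S3-p>S2; S3-q>S6; S4-p>S7; S4-q>S8; S5-p>S4; S5-q>S9; S6-p>S9; S6-q>S6; S7-p>S10; S7-q>S11; S8-p>S7; S8-q>S12; S9-p>S12; S9-q>S9; S10-p>S1; S10-q>S13; S11-p>S10; S11-q>S14; S12-p>S14; S12-q>S12; S13-p>S1; S13-q>S15; S14-p>S15; S14-q>S14; S15-p>S6; S15-q>S15

Handle the two conditions separately and then intersect. One (4 states) tracks whether and how much of `pqq` has been seen; the other (5 states) tracks the count of `p`s modulo 5. Each combined state is a pair, one component from each; accept when both components accept.
With 16 states:
          p    q  
>  S0     S1   S0 
   S1     S2   S3 
   S2     S4   S5 
   S3     S2   S6 
   S4     S7   S8 
   S5     S4   S9 
   S6     S9   S6 
   S7    S10  S11 
   S8     S7  S12 
   S9    S12   S9 
   S10    S1  S13 
   S11   S10  S14 
 * S12   S14  S12 
   S13    S1  S15 
   S14   S15  S14 
   S15    S6  S15 
(> = start, * = accepting)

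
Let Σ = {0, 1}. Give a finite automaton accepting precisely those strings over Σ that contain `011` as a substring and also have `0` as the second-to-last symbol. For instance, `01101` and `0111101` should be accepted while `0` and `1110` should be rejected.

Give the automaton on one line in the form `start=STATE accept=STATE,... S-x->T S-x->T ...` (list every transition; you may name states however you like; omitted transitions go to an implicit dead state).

Build one automaton per condition and run them in lockstep. One (4 states) tracks whether and how much of `011` has been seen; the other (7 states) tracks the last 2 symbols read. Each combined state is a pair, one component from each; accept when both components accept. Equivalent product states are then merged.
With 7 states:
        0   1  
>  S0   S1  S0 
   S1   S1  S2 
   S2   S1  S3 
   S3   S4  S3 
   S4   S5  S6 
 * S5   S5  S6 
 * S6   S4  S3 
(> = start, * = accepting)

start=S0 accept=S5,S6 S0-0->S1 S0-1->S0 S1-0->S1 S1-1->S2 S2-0->S1 S2-1->S3 S3-0->S4 S3-1->S3 S4-0->S5 S4-1->S6 S5-0->S5 S5-1->S6 S6-0->S4 S6-1->S3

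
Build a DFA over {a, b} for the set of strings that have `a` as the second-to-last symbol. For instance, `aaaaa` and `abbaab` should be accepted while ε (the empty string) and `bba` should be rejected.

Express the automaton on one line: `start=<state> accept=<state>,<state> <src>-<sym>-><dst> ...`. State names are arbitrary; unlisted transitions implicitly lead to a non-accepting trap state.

A DFA must remember the last 2 symbols (since which symbol is second-to-last isn't known until the input ends). Use one state per possible window of the last ≤2 symbols; accept from those whose window starts with `a`.
With 7 states:
        a   b  
>  q0   q1  q2 
   q1   q3  q4 
   q2   q5  q6 
 * q3   q3  q4 
 * q4   q5  q6 
   q5   q3  q4 
   q6   q5  q6 
(> = start, * = accepting)

start=q0 accept=q3,q4 q0-a->q1 q0-b->q2 q1-a->q3 q1-b->q4 q2-a->q5 q2-b->q6 q3-a->q3 q3-b->q4 q4-a->q5 q4-b->q6 q5-a->q3 q5-b->q4 q6-a->q5 q6-b->q6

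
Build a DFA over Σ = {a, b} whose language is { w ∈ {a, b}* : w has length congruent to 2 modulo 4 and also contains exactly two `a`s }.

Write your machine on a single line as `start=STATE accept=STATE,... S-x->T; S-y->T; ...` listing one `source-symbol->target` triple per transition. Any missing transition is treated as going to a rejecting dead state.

Run two small machines in parallel and take their product. One (4 states) tracks the input length modulo 4; the other (4 states) tracks the count of `a`s, saturating at 3. Each combined state is a pair, one component from each; accept when both components accept. After merging equivalent states the machine shrinks.
With 13 states:
          a    b  
>  q0     q1   q2 
   q1     q3   q4 
   q2     q4   q5 
 * q3     q6   q7 
   q4     q7   q8 
   q5     q8   q9 
   q6     q6   q6 
   q7     q6  q10 
   q8    q10  q11 
   q9    q11   q0 
   q10    q6  q12 
   q11   q12   q1 
   q12    q6   q3 
(> = start, * = accepting)

start=q0; accept=q3; q0-a->q1; q0-b->q2; q1-a->q3; q1-b->q4; q2-a->q4; q2-b->q5; q3-a->q6; q3-b->q7; q4-a->q7; q4-b->q8; q5-a->q8; q5-b->q9; q6-a->q6; q6-b->q6; q7-a->q6; q7-b->q10; q8-a->q10; q8-b->q11; q9-a->q11; q9-b->q0; q10-a->q6; q10-b->q12; q11-a->q12; q11-b->q1; q12-a->q6; q12-b->q3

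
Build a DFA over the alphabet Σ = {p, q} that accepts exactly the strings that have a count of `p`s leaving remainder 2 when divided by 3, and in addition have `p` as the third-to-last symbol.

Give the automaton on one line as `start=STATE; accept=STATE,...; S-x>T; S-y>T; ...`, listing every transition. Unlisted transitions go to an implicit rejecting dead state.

Build one automaton per condition and run them in lockstep. One (3 states) tracks the count of `p`s modulo 3; the other (15 states) tracks the last 3 symbols read. Each combined state is a pair, one component from each; accept when both components accept. After merging equivalent states the machine shrinks.
14 states suffice.
       p  q 
>  A   B  A 
   B   C  D 
   C   E  F 
   D   G  H 
   E   I  A 
 * F   E  J 
 * G   E  K 
   H   L  H 
   I   M  D 
 * J   E  N 
   K   E  J 
   L   E  K 
 * M   E  F 
   N   E  N 
(> = start, * = accepting)

start=A; accept=F,G,J,M; A-p>B; A-q>A; B-p>C; B-q>D; C-p>E; C-q>F; D-p>G; D-q>H; E-p>I; E-q>A; F-p>E; F-q>J; G-p>E; G-q>K; H-p>L; H-q>H; I-p>M; I-q>D; J-p>E; J-q>N; K-p>E; K-q>J; L-p>E; L-q>K; M-p>E; M-q>F; N-p>E; N-q>N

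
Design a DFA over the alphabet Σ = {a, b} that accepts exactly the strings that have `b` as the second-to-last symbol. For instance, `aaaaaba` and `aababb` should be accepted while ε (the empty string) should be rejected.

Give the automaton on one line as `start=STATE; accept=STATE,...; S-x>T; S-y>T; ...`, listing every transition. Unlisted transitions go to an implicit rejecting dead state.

A DFA must remember the last 2 symbols (since which symbol is second-to-last isn't known until the input ends). Use one state per possible window of the last ≤2 symbols; accept from those whose window starts with `b`.
With 7 states:
        a   b  
>  s0   s1  s2 
   s1   s3  s4 
   s2   s5  s6 
   s3   s3  s4 
   s4   s5  s6 
 * s5   s3  s4 
 * s6   s5  s6 
(> = start, * = accepting)

start=s0; accept=s5,s6; s0-a>s1; s0-b>s2; s1-a>s3; s1-b>s4; s2-a>s5; s2-b>s6; s3-a>s3; s3-b>s4; s4-a>s5; s4-b>s6; s5-a>s3; s5-b>s4; s6-a>s5; s6-b>s6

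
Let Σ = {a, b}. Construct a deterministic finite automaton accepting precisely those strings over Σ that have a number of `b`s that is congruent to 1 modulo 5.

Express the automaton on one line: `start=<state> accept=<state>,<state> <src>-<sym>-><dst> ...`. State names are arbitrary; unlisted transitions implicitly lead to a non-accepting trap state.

The only thing that matters is how many `b`s have appeared, reduced mod 5. Use one state per residue: S0 for 0, …, S4 for 4. Reading `b` moves to the next residue; anything else stays put. S1 is accepting.
5 states suffice.
        a   b  
>  S0   S0  S1 
 * S1   S1  S2 
   S2   S2  S3 
   S3   S3  S4 
   S4   S4  S0 
(> = start, * = accepting)

start=S0 accept=S1 S0-a->S0 S0-b->S1 S1-a->S1 S1-b->S2 S2-a->S2 S2-b->S3 S3-a->S3 S3-b->S4 S4-a->S4 S4-b->S0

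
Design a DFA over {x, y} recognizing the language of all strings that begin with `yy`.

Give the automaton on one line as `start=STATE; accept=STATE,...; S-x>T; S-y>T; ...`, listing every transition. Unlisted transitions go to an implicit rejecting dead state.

Walk along `yy` while the input agrees: from A take `y` to B, and so on. Any deviation drops to the rejecting sink D. Once C is reached the prefix is confirmed and every continuation is accepted.
A 4-state machine:
       x  y 
>  A   D  B 
   B   D  C 
 * C   C  C 
   D   D  D 
(> = start, * = accepting)

start=A; accept=C; A-x>D; A-y>B; B-x>D; B-y>C; C-x>C; C-y>C; D-x>D; D-y>D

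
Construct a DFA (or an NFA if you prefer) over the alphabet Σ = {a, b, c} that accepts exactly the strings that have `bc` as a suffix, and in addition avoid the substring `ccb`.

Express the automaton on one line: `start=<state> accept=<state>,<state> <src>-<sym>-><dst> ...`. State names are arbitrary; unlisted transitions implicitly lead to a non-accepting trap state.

Handle the two conditions separately and then intersect. The first has 3 states tracking how much of the suffix `bc` has currently been matched; the second has 4 states tracking partial matches of the forbidden pattern `ccb`. A product state is a pair (one from each), accepting exactly when both do.
An 8-state machine:
        a   b   c  
>  q0   q0  q1  q2 
   q1   q0  q1  q3 
   q2   q0  q1  q4 
 * q3   q0  q1  q4 
   q4   q0  q5  q4 
   q5   q6  q5  q7 
   q6   q6  q5  q6 
   q7   q6  q5  q6 
(> = start, * = accepting)

start=q0 accept=q3 q0-a->q0 q0-b->q1 q0-c->q2 q1-a->q0 q1-b->q1 q1-c->q3 q2-a->q0 q2-b->q1 q2-c->q4 q3-a->q0 q3-b->q1 q3-c->q4 q4-a->q0 q4-b->q5 q4-c->q4 q5-a->q6 q5-b->q5 q5-c->q7 q6-a->q6 q6-b->q5 q6-c->q6 q7-a->q6 q7-b->q5 q7-c->q6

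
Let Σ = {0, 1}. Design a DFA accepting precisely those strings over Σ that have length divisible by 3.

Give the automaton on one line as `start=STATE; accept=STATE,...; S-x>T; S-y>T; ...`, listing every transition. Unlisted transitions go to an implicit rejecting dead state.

Count input length modulo 3: every symbol advances one step around the cycle S0 → S1 → S2 → S0. Accept at S0.
With 3 states:
        0   1  
>* S0   S1  S1 
   S1   S2  S2 
   S2   S0  S0 
(> = start, * = accepting)

start=S0; accept=S0; S0-0>S1; S0-1>S1; S1-0>S2; S1-1>S2; S2-0>S0; S2-1>S0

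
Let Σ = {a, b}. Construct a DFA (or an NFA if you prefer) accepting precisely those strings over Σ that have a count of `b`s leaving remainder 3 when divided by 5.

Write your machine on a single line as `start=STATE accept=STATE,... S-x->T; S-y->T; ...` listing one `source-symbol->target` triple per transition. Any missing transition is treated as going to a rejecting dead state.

start=s0; accept=s3; s0-a->s0; s0-b->s1; s1-a->s1; s1-b->s2; s2-a->s2; s2-b->s3; s3-a->s3; s3-b->s4; s4-a->s4; s4-b->s0

The only thing that matters is how many `b`s have appeared, reduced mod 5. Use one state per residue: s0 for 0, …, s4 for 4. Reading `b` moves to the next residue; anything else stays put. s3 is accepting.
A 5-state machine:
        a   b  
>  s0   s0  s1 
   s1   s1  s2 
   s2   s2  s3 
 * s3   s3  s4 
   s4   s4  s0 
(> = start, * = accepting)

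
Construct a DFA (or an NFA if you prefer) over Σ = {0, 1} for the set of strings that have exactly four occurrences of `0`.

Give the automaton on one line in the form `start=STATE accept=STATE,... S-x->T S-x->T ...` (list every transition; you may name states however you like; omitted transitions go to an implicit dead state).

Count `0`s, saturating at 5: states A through E mean 0 through 4 `0`s seen; F means more than 4. Each `0` increments (capped at F); other symbols loop. Accept from {E}.
6 states suffice.
       0  1 
>  A   B  A 
   B   C  B 
   C   D  C 
   D   E  D 
 * E   F  E 
   F   F  F 
(> = start, * = accepting)

start=A accept=E A-0->B A-1->A B-0->C B-1->B C-0->D C-1->C D-0->E D-1->D E-0->F E-1->E F-0->F F-1->F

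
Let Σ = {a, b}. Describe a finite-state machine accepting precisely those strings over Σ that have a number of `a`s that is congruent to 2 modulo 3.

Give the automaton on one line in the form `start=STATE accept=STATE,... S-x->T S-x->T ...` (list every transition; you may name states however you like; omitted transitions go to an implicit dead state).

start=s0 accept=s2 s0-a->s1 s0-b->s0 s1-a->s2 s1-b->s1 s2-a->s0 s2-b->s2

The only thing that matters is how many `a`s have appeared, reduced mod 3. Use one state per residue: s0 for 0, …, s2 for 2. Reading `a` moves to the next residue; anything else stays put. s2 is accepting.
        a   b  
>  s0   s1  s0 
   s1   s2  s1 
 * s2   s0  s2 
(> = start, * = accepting)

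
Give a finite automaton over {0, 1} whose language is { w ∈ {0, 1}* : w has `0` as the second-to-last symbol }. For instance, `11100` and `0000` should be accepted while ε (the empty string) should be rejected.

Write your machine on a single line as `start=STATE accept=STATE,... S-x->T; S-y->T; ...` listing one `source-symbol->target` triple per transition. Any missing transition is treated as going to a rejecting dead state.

Because acceptance depends on a position counted from the end, the machine has to buffer the most recent 2 symbols. Make each state the string of the last up-to-2 symbols read; on input `x` shift the window left and append `x`. Accept when the buffered window has length 2 and begins with `0`.
        0   1  
>  q0   q1  q2 
   q1   q3  q4 
   q2   q5  q6 
 * q3   q3  q4 
 * q4   q5  q6 
   q5   q3  q4 
   q6   q5  q6 
(> = start, * = accepting)

start=q0; accept=q3,q4; q0-0->q1; q0-1->q2; q1-0->q3; q1-1->q4; q2-0->q5; q2-1->q6; q3-0->q3; q3-1->q4; q4-0->q5; q4-1->q6; q5-0->q3; q5-1->q4; q6-0->q5; q6-1->q6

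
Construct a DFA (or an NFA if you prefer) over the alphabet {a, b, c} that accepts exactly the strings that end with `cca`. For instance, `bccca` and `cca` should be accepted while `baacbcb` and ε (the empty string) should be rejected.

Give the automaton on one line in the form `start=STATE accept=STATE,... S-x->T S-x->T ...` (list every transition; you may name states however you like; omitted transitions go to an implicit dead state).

start=q0 accept=q3 q0-a->q0 q0-b->q0 q0-c->q1 q1-a->q0 q1-b->q0 q1-c->q2 q2-a->q3 q2-b->q0 q2-c->q2 q3-a->q0 q3-b->q0 q3-c->q1

Remember how much of `cca` the current input suffix matches. State q0 means no match yet; q1 means the last symbol is `c`; q2 means the last 2 symbols are `cc`; q3 means the last 3 symbols are `cca`. Only q3 accepts. On a mismatch, fall back to the longest proper suffix that is still a prefix of `cca`.
        a   b   c  
>  q0   q0  q0  q1 
   q1   q0  q0  q2 
   q2   q3  q0  q2 
 * q3   q0  q0  q1 
(> = start, * = accepting)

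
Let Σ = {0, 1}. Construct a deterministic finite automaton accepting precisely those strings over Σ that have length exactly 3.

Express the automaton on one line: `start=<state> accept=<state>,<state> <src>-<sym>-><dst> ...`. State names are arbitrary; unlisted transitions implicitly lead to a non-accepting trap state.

Count input length up to 4: every symbol moves from S0 toward S4, which means 'more than 3' and absorbs. Accept from {S3}.
        0   1  
>  S0   S1  S1 
   S1   S2  S2 
   S2   S3  S3 
 * S3   S4  S4 
   S4   S4  S4 
(> = start, * = accepting)

start=S0 accept=S3 S0-0->S1 S0-1->S1 S1-0->S2 S1-1->S2 S2-0->S3 S2-1->S3 S3-0->S4 S3-1->S4 S4-0->S4 S4-1->S4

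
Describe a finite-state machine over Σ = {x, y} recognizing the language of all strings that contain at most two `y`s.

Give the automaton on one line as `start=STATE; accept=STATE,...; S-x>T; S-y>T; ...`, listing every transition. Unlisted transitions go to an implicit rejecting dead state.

start=A; accept=A,B,C; A-x>A; A-y>B; B-x>B; B-y>C; C-x>C; C-y>D; D-x>D; D-y>D

Only the number of `y`s matters, and only up to 3. Make a chain A → B → C → D advanced by each `y` (with D absorbing); every other symbol self-loops. The accepting set is {A, B, C}.
       x  y 
>* A   A  B 
 * B   B  C 
 * C   C  D 
   D   D  D 
(> = start, * = accepting)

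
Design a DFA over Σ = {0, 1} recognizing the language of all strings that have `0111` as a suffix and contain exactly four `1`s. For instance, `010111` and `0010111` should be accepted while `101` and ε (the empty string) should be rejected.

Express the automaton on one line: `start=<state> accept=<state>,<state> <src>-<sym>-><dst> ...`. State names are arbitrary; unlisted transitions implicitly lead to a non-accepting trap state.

start=q0 accept=q15 q0-0->q1 q0-1->q2 q1-0->q1 q1-1->q3 q2-0->q4 q2-1->q5 q3-0->q4 q3-1->q6 q4-0->q4 q4-1->q7 q5-0->q8 q5-1->q9 q6-0->q8 q6-1->q10 q7-0->q8 q7-1->q11 q8-0->q8 q8-1->q12 q9-0->q13 q9-1->q14 q10-0->q13 q10-1->q14 q11-0->q13 q11-1->q15 q12-0->q13 q12-1->q16 q13-0->q13 q13-1->q17 q14-0->q18 q14-1->q19 q15-0->q18 q15-1->q19 q16-0->q18 q16-1->q20 q17-0->q18 q17-1->q21 q18-0->q18 q18-1->q22 q19-0->q23 q19-1->q19 q20-0->q23 q20-1->q19 q21-0->q23 q21-1->q20 q22-0->q23 q22-1->q21 q23-0->q23 q23-1->q22

Handle the two conditions separately and then intersect. One (5 states) tracks how much of the suffix `0111` has currently been matched; the other (6 states) tracks the count of `1`s, saturating at 5. Each combined state is a pair, one component from each; accept when both components accept.
A 24-state machine:
          0    1  
>  q0     q1   q2 
   q1     q1   q3 
   q2     q4   q5 
   q3     q4   q6 
   q4     q4   q7 
   q5     q8   q9 
   q6     q8  q10 
   q7     q8  q11 
   q8     q8  q12 
   q9    q13  q14 
   q10   q13  q14 
   q11   q13  q15 
   q12   q13  q16 
   q13   q13  q17 
   q14   q18  q19 
 * q15   q18  q19 
   q16   q18  q20 
   q17   q18  q21 
   q18   q18  q22 
   q19   q23  q19 
   q20   q23  q19 
   q21   q23  q20 
   q22   q23  q21 
   q23   q23  q22 
(> = start, * = accepting)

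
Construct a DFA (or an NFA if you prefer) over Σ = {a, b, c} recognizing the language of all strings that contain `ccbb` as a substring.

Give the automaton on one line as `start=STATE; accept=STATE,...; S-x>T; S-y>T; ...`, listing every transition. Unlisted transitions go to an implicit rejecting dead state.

start=q0; accept=q4; q0-a>q0; q0-b>q0; q0-c>q1; q1-a>q0; q1-b>q0; q1-c>q2; q2-a>q0; q2-b>q3; q2-c>q2; q3-a>q0; q3-b>q4; q3-c>q1; q4-a>q4; q4-b>q4; q4-c>q4

Track how much of `ccbb` has been matched so far: state q0 is no progress, q4 is the absorbing accept state reached once `ccbb` has occurred. Intermediate states record partial matches; on a mismatch, fall back to the longest reusable overlap.
        a   b   c  
>  q0   q0  q0  q1 
   q1   q0  q0  q2 
   q2   q0  q3  q2 
   q3   q0  q4  q1 
 * q4   q4  q4  q4 
(> = start, * = accepting)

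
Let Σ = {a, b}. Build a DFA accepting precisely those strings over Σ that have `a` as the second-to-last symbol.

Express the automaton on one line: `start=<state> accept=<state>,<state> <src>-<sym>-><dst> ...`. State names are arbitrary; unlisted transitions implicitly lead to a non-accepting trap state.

Because acceptance depends on a position counted from the end, the machine has to buffer the most recent 2 symbols. Make each state the string of the last up-to-2 symbols read; on input `x` shift the window left and append `x`. Accept when the buffered window has length 2 and begins with `a`.
A 7-state machine:
        a   b  
>  S0   S1  S2 
   S1   S3  S4 
   S2   S5  S6 
 * S3   S3  S4 
 * S4   S5  S6 
   S5   S3  S4 
   S6   S5  S6 
(> = start, * = accepting)

start=S0 accept=S3,S4 S0-a->S1 S0-b->S2 S1-a->S3 S1-b->S4 S2-a->S5 S2-b->S6 S3-a->S3 S3-b->S4 S4-a->S5 S4-b->S6 S5-a->S3 S5-b->S4 S6-a->S5 S6-b->S6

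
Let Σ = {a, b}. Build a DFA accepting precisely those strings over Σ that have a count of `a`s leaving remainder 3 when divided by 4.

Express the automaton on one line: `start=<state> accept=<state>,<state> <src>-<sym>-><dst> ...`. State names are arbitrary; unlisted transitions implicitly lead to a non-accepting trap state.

Keep the running count of `a`s modulo 4: each `a` advances along the cycle q0 → q1 → q2 → q3 → q0 while other symbols loop. Accept at q3.
        a   b  
>  q0   q1  q0 
   q1   q2  q1 
   q2   q3  q2 
 * q3   q0  q3 
(> = start, * = accepting)

start=q0 accept=q3 q0-a->q1 q0-b->q0 q1-a->q2 q1-b->q1 q2-a->q3 q2-b->q2 q3-a->q0 q3-b->q3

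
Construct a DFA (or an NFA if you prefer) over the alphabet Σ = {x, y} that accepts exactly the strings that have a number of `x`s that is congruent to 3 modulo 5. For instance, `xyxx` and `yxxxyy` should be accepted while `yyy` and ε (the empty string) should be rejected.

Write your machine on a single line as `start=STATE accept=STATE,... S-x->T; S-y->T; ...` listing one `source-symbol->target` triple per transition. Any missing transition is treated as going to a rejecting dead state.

start=s0; accept=s3; s0-x->s1; s0-y->s0; s1-x->s2; s1-y->s1; s2-x->s3; s2-y->s2; s3-x->s4; s3-y->s3; s4-x->s0; s4-y->s4

Keep the running count of `x`s modulo 5: each `x` advances along the cycle s0 → s1 → s2 → s3 → s4 → s0 while other symbols loop. Accept at s3.
With 5 states:
        x   y  
>  s0   s1  s0 
   s1   s2  s1 
   s2   s3  s2 
 * s3   s4  s3 
   s4   s0  s4 
(> = start, * = accepting)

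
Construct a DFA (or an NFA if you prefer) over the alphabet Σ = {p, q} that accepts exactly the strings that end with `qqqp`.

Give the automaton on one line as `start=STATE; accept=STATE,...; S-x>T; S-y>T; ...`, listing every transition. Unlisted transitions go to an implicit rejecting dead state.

start=A; accept=E; A-p>A; A-q>B; B-p>A; B-q>C; C-p>A; C-q>D; D-p>E; D-q>D; E-p>A; E-q>B

Remember how much of `qqqp` the current input suffix matches. State A means no match yet; B means the last symbol is `q`; C means the last 2 symbols are `qq`; D means the last 3 symbols are `qqq`; E means the last 4 symbols are `qqqp`. Only E accepts. On a mismatch, fall back to the longest proper suffix that is still a prefix of `qqqp`.
With 5 states:
       p  q 
>  A   A  B 
   B   A  C 
   C   A  D 
   D   E  D 
 * E   A  B 
(> = start, * = accepting)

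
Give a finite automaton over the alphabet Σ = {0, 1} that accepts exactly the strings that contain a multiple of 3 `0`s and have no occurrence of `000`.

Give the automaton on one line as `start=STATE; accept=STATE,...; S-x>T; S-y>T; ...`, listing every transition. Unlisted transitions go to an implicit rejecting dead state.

Build one automaton per condition and run them in lockstep. One (3 states) tracks the count of `0`s modulo 3; the other (4 states) tracks partial matches of the forbidden pattern `000`. Each combined state is a pair, one component from each; accept when both components accept. Equivalent product states are then merged.
With 10 states:
        0   1  
>* q0   q1  q0 
   q1   q2  q3 
   q2   q4  q5 
   q3   q6  q3 
   q4   q4  q4 
   q5   q7  q5 
   q6   q8  q5 
 * q7   q9  q0 
 * q8   q4  q0 
   q9   q4  q3 
(> = start, * = accepting)

start=q0; accept=q0,q7,q8; q0-0>q1; q0-1>q0; q1-0>q2; q1-1>q3; q2-0>q4; q2-1>q5; q3-0>q6; q3-1>q3; q4-0>q4; q4-1>q4; q5-0>q7; q5-1>q5; q6-0>q8; q6-1>q5; q7-0>q9; q7-1>q0; q8-0>q4; q8-1>q0; q9-0>q4; q9-1>q3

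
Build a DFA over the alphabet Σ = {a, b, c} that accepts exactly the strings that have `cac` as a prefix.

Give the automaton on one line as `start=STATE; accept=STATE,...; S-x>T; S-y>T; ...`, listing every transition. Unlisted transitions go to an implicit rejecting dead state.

start=q0; accept=q3; q0-a>q4; q0-b>q4; q0-c>q1; q1-a>q2; q1-b>q4; q1-c>q4; q2-a>q4; q2-b>q4; q2-c>q3; q3-a>q3; q3-b>q3; q3-c>q3; q4-a>q4; q4-b>q4; q4-c>q4

Walk along `cac` while the input agrees: from q0 take `c` to q1, and so on. Any deviation drops to the rejecting sink q4. Once q3 is reached the prefix is confirmed and every continuation is accepted.
With 5 states:
        a   b   c  
>  q0   q4  q4  q1 
   q1   q2  q4  q4 
   q2   q4  q4  q3 
 * q3   q3  q3  q3 
   q4   q4  q4  q4 
(> = start, * = accepting)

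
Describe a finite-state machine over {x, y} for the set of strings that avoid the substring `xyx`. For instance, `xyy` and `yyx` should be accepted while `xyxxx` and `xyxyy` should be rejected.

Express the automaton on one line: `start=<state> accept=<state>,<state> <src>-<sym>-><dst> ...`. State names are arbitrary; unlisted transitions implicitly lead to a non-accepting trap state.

Track partial matches of the forbidden pattern `xyx`. State q3 is a dead state reached once `xyx` has occurred; every other state accepts. q0 means no part of `xyx` is currently matched.
With 4 states:
        x   y  
>* q0   q1  q0 
 * q1   q1  q2 
 * q2   q3  q0 
   q3   q3  q3 
(> = start, * = accepting)

start=q0 accept=q0,q1,q2 q0-x->q1 q0-y->q0 q1-x->q1 q1-y->q2 q2-x->q3 q2-y->q0 q3-x->q3 q3-y->q3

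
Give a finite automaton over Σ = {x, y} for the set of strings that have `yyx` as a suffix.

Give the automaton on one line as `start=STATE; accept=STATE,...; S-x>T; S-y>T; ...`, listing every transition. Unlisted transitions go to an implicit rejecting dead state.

Let each state record the length of the longest suffix of the input read so far that is also a prefix of `yyx`. B means the last symbol is `y`; C means the last 2 symbols are `yy`; D means the last 3 symbols are `yyx`. Accept only at D, where the string currently ends in `yyx`.
With 4 states:
       x  y 
>  A   A  B 
   B   A  C 
   C   D  C 
 * D   A  B 
(> = start, * = accepting)

start=A; accept=D; A-x>A; A-y>B; B-x>A; B-y>C; C-x>D; C-y>C; D-x>A; D-y>B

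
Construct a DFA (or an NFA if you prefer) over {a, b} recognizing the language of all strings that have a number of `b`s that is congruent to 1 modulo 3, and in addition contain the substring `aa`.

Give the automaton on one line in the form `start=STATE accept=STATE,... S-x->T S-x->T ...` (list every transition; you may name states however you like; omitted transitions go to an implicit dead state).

Run two small machines in parallel and take their product. The first has 3 states tracking the count of `b`s modulo 3; the second has 3 states tracking whether and how much of `aa` has been seen. A product state is a pair (one from each), accepting exactly when both do.
A 9-state machine:
        a   b  
>  s0   s1  s2 
   s1   s3  s2 
   s2   s4  s5 
   s3   s3  s6 
   s4   s6  s5 
   s5   s7  s0 
 * s6   s6  s8 
   s7   s8  s0 
   s8   s8  s3 
(> = start, * = accepting)

start=s0 accept=s6 s0-a->s1 s0-b->s2 s1-a->s3 s1-b->s2 s2-a->s4 s2-b->s5 s3-a->s3 s3-b->s6 s4-a->s6 s4-b->s5 s5-a->s7 s5-b->s0 s6-a->s6 s6-b->s8 s7-a->s8 s7-b->s0 s8-a->s8 s8-b->s3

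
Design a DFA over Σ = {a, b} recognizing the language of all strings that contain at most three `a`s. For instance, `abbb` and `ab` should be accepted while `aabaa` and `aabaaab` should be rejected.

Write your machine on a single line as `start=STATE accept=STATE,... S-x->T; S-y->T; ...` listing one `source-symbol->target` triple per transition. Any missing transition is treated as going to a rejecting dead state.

start=s0; accept=s0,s1,s2,s3; s0-a->s1; s0-b->s0; s1-a->s2; s1-b->s1; s2-a->s3; s2-b->s2; s3-a->s4; s3-b->s3; s4-a->s4; s4-b->s4

Count `a`s, saturating at 4: states s0 through s3 mean 0 through 3 `a`s seen; s4 means more than 3. Each `a` increments (capped at s4); other symbols loop. Accept from {s0, s1, s2, s3}.
        a   b  
>* s0   s1  s0 
 * s1   s2  s1 
 * s2   s3  s2 
 * s3   s4  s3 
   s4   s4  s4 
(> = start, * = accepting)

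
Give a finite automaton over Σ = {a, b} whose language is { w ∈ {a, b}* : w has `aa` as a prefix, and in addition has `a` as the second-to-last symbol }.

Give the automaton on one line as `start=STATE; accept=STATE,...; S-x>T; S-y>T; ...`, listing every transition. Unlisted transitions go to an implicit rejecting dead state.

Handle the two conditions separately and then intersect. One (4 states) tracks whether the input so far still matches the prefix `aa`; the other (7 states) tracks the last 2 symbols read. Each combined state is a pair, one component from each; accept when both components accept. Minimizing collapses redundant product states.
A 7-state machine:
        a   b  
>  q0   q1  q2 
   q1   q3  q2 
   q2   q2  q2 
 * q3   q3  q4 
 * q4   q5  q6 
   q5   q3  q4 
   q6   q5  q6 
(> = start, * = accepting)

start=q0; accept=q3,q4; q0-a>q1; q0-b>q2; q1-a>q3; q1-b>q2; q2-a>q2; q2-b>q2; q3-a>q3; q3-b>q4; q4-a>q5; q4-b>q6; q5-a>q3; q5-b>q4; q6-a>q5; q6-b>q6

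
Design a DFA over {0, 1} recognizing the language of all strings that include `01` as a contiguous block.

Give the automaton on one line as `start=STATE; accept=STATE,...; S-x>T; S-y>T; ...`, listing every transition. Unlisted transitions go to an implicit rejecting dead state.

start=s0; accept=s2; s0-0>s1; s0-1>s0; s1-0>s1; s1-1>s2; s2-0>s2; s2-1>s2

States s0..s1 record the length of the longest prefix of `01` that matches the current input suffix. Reaching s2 means `01` has been seen, and we stay there forever. Accept from s2.
        0   1  
>  s0   s1  s0 
   s1   s1  s2 
 * s2   s2  s2 
(> = start, * = accepting)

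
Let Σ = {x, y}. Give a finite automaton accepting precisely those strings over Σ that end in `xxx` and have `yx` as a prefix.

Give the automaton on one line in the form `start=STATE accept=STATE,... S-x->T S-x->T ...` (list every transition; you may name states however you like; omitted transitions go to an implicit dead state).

Build one automaton per condition and run them in lockstep. One (4 states) tracks how much of the suffix `xxx` has currently been matched; the other (4 states) tracks whether the input so far still matches the prefix `yx`. Each combined state is a pair, one component from each; accept when both components accept. Minimizing collapses redundant product states.
A 7-state machine:
       x  y 
>  A   B  C 
   B   B  B 
   C   D  B 
   D   E  F 
   E   G  F 
   F   D  F 
 * G   G  F 
(> = start, * = accepting)

start=A accept=G A-x->B A-y->C B-x->B B-y->B C-x->D C-y->B D-x->E D-y->F E-x->G E-y->F F-x->D F-y->F G-x->G G-y->F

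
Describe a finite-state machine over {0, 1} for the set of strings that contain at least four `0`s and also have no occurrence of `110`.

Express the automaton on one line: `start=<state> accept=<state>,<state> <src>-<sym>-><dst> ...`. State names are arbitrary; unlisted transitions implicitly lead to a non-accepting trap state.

start=q0 accept=q10,q14,q15,q18,q19,q21 q0-0->q1 q0-1->q2 q1-0->q3 q1-1->q4 q2-0->q1 q2-1->q5 q3-0->q6 q3-1->q7 q4-0->q3 q4-1->q8 q5-0->q9 q5-1->q5 q6-0->q10 q6-1->q11 q7-0->q6 q7-1->q12 q8-0->q13 q8-1->q8 q9-0->q13 q9-1->q9 q10-0->q14 q10-1->q15 q11-0->q10 q11-1->q16 q12-0->q17 q12-1->q12 q13-0->q17 q13-1->q13 q14-0->q14 q14-1->q18 q15-0->q14 q15-1->q19 q16-0->q20 q16-1->q16 q17-0->q20 q17-1->q17 q18-0->q14 q18-1->q21 q19-0->q22 q19-1->q19 q20-0->q22 q20-1->q20 q21-0->q22 q21-1->q21 q22-0->q22 q22-1->q22

Build one automaton per condition and run them in lockstep. One (6 states) tracks the count of `0`s, saturating at 5; the other (4 states) tracks partial matches of the forbidden pattern `110`. Each combined state is a pair, one component from each; accept when both components accept.
With 23 states:
          0    1  
>  q0     q1   q2 
   q1     q3   q4 
   q2     q1   q5 
   q3     q6   q7 
   q4     q3   q8 
   q5     q9   q5 
   q6    q10  q11 
   q7     q6  q12 
   q8    q13   q8 
   q9    q13   q9 
 * q10   q14  q15 
   q11   q10  q16 
   q12   q17  q12 
   q13   q17  q13 
 * q14   q14  q18 
 * q15   q14  q19 
   q16   q20  q16 
   q17   q20  q17 
 * q18   q14  q21 
 * q19   q22  q19 
   q20   q22  q20 
 * q21   q22  q21 
   q22   q22  q22 
(> = start, * = accepting)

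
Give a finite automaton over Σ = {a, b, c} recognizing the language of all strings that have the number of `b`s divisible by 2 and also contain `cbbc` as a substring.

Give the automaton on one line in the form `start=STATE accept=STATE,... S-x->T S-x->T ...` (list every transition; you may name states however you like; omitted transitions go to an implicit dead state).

start=S0 accept=S8 S0-a->S0 S0-b->S1 S0-c->S2 S1-a->S1 S1-b->S0 S1-c->S3 S2-a->S0 S2-b->S4 S2-c->S2 S3-a->S1 S3-b->S5 S3-c->S3 S4-a->S1 S4-b->S6 S4-c->S3 S5-a->S0 S5-b->S7 S5-c->S2 S6-a->S0 S6-b->S1 S6-c->S8 S7-a->S1 S7-b->S0 S7-c->S9 S8-a->S8 S8-b->S9 S8-c->S8 S9-a->S9 S9-b->S8 S9-c->S9

Build one automaton per condition and run them in lockstep. The first has 2 states tracking the count of `b`s modulo 2; the second has 5 states tracking whether and how much of `cbbc` has been seen. A product state is a pair (one from each), accepting exactly when both do.
With 10 states:
        a   b   c  
>  S0   S0  S1  S2 
   S1   S1  S0  S3 
   S2   S0  S4  S2 
   S3   S1  S5  S3 
   S4   S1  S6  S3 
   S5   S0  S7  S2 
   S6   S0  S1  S8 
   S7   S1  S0  S9 
 * S8   S8  S9  S8 
   S9   S9  S8  S9 
(> = start, * = accepting)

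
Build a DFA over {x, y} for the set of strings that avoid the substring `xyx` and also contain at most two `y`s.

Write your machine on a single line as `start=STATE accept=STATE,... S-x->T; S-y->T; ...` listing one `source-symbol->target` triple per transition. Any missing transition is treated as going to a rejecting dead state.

Build one automaton per condition and run them in lockstep. One (4 states) tracks partial matches of the forbidden pattern `xyx`; the other (4 states) tracks the count of `y`s, saturating at 3. Each combined state is a pair, one component from each; accept when both components accept. Minimizing collapses redundant product states.
An 8-state machine:
        x   y  
>* s0   s1  s2 
 * s1   s1  s3 
 * s2   s4  s5 
 * s3   s6  s5 
 * s4   s4  s7 
 * s5   s5  s6 
   s6   s6  s6 
 * s7   s6  s6 
(> = start, * = accepting)

start=s0; accept=s0,s1,s2,s3,s4,s5,s7; s0-x->s1; s0-y->s2; s1-x->s1; s1-y->s3; s2-x->s4; s2-y->s5; s3-x->s6; s3-y->s5; s4-x->s4; s4-y->s7; s5-x->s5; s5-y->s6; s6-x->s6; s6-y->s6; s7-x->s6; s7-y->s6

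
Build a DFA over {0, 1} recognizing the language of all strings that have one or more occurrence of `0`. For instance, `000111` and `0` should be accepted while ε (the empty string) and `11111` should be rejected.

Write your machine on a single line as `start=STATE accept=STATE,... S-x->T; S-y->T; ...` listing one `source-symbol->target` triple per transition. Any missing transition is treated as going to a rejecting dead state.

Count `0`s, saturating at 2: state s0 means no `0` yet, s1 means one `0` seen, s2 means more than one. Each `0` increments (capped at s2); other symbols loop. Accept from {s1, s2}.
3 states suffice.
        0   1  
>  s0   s1  s0 
 * s1   s2  s1 
 * s2   s2  s2 
(> = start, * = accepting)

start=s0; accept=s1,s2; s0-0->s1; s0-1->s0; s1-0->s2; s1-1->s1; s2-0->s2; s2-1->s2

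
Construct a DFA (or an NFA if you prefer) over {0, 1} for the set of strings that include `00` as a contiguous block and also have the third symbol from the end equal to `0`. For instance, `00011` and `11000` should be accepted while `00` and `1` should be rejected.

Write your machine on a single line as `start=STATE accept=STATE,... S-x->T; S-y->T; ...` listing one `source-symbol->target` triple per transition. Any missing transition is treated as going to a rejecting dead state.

Handle the two conditions separately and then intersect. One (3 states) tracks whether and how much of `00` has been seen; the other (15 states) tracks the last 3 symbols read. Each combined state is a pair, one component from each; accept when both components accept. Minimizing collapses redundant product states.
10 states suffice.
        0   1  
>  S0   S1  S0 
   S1   S2  S0 
   S2   S3  S4 
 * S3   S3  S4 
 * S4   S5  S6 
 * S5   S2  S7 
 * S6   S8  S9 
   S7   S5  S6 
   S8   S2  S7 
   S9   S8  S9 
(> = start, * = accepting)

start=S0; accept=S3,S4,S5,S6; S0-0->S1; S0-1->S0; S1-0->S2; S1-1->S0; S2-0->S3; S2-1->S4; S3-0->S3; S3-1->S4; S4-0->S5; S4-1->S6; S5-0->S2; S5-1->S7; S6-0->S8; S6-1->S9; S7-0->S5; S7-1->S6; S8-0->S2; S8-1->S7; S9-0->S8; S9-1->S9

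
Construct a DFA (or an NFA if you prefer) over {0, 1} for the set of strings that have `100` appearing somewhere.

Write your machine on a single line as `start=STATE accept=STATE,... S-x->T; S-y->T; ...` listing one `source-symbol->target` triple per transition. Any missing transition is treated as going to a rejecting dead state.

start=q0; accept=q3; q0-0->q0; q0-1->q1; q1-0->q2; q1-1->q1; q2-0->q3; q2-1->q1; q3-0->q3; q3-1->q3

Track how much of `100` has been matched so far: state q0 is no progress, q3 is the absorbing accept state reached once `100` has occurred. Intermediate states record partial matches; on a mismatch, fall back to the longest reusable overlap.
        0   1  
>  q0   q0  q1 
   q1   q2  q1 
   q2   q3  q1 
 * q3   q3  q3 
(> = start, * = accepting)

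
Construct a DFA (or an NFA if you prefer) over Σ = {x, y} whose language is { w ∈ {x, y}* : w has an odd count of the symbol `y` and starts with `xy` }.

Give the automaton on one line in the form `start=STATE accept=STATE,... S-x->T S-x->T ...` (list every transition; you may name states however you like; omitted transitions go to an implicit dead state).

start=q0 accept=q4 q0-x->q1 q0-y->q2 q1-x->q3 q1-y->q4 q2-x->q2 q2-y->q3 q3-x->q3 q3-y->q2 q4-x->q4 q4-y->q5 q5-x->q5 q5-y->q4

Run two small machines in parallel and take their product. One (2 states) tracks the count of `y`s modulo 2; the other (4 states) tracks whether the input so far still matches the prefix `xy`. Each combined state is a pair, one component from each; accept when both components accept.
        x   y  
>  q0   q1  q2 
   q1   q3  q4 
   q2   q2  q3 
   q3   q3  q2 
 * q4   q4  q5 
   q5   q5  q4 
(> = start, * = accepting)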